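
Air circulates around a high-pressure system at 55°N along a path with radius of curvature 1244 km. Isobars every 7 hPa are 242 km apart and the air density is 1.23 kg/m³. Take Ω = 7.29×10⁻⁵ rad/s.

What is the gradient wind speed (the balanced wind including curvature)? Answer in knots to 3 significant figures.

Coriolis parameter at 55°N:
f = 2Ω sin φ = 2 × 7.29×10⁻⁵ × sin 55° = 1.19×10⁻⁴ s⁻¹
Pressure gradient: |∂P/∂n| = 700 Pa / 242000 m = 2.89×10⁻³ Pa/m
Geostrophic speed: V_g = |∂P/∂n|/(fρ) = 2.89×10⁻³/(1.19×10⁻⁴ × 1.23) = 19.7 m/s
Around a high, pressure-gradient force acts outward with centrifugal, so Coriolis balances both:
fV = (1/ρ)|∂P/∂n| + V²/R  →  V² − fR·V + fR·V_g = 0
With fR = 1.19×10⁻⁴ × 1244×10³ m = 149 m/s:
V = [fR − √((fR)² − 4 fR V_g)]/2 = [149 − √(149² − 4×149×19.7)]/2 = 23.4 m/s
Supergeostrophic (V > V_g = 19.7 m/s), as expected around a high.
Converting: 23.4 m/s × 1.944 = 45.4 knots

45.4 knots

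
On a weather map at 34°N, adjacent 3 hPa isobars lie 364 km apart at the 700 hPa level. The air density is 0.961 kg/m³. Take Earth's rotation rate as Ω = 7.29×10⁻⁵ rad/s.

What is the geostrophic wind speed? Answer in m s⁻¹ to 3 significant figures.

10.5 m s⁻¹

Coriolis parameter at 34°N:
f = 2Ω sin φ = 2 × 7.29×10⁻⁵ × sin 34° = 8.15×10⁻⁵ s⁻¹
Pressure gradient: |∂P/∂n| = 300 Pa / 364000 m = 8.24×10⁻⁴ Pa/m
Geostrophic balance (pressure-gradient force = Coriolis force):
V_g = (1/(fρ)) |∂P/∂n| = 8.24×10⁻⁴ / (8.15×10⁻⁵ × 0.961) = 10.5 m/s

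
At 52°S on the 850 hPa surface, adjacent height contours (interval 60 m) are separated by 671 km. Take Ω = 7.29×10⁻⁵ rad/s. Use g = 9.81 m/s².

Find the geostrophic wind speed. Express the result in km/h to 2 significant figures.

Coriolis parameter at 52°S:
f = 2Ω sin φ = 2 × 7.29×10⁻⁵ × sin 52° = 1.15×10⁻⁴ s⁻¹
Height gradient: |∂Z/∂n| = 60 m / 671000 m = 8.94×10⁻⁵
On a pressure surface, geostrophic balance gives V_g = (g/f)|∂Z/∂n|:
V_g = 9.81 × 8.94×10⁻⁵ / 1.15×10⁻⁴ = 7.63 m/s
Converting: 7.63 m/s × 3.6 = 27 km/h

27 km/h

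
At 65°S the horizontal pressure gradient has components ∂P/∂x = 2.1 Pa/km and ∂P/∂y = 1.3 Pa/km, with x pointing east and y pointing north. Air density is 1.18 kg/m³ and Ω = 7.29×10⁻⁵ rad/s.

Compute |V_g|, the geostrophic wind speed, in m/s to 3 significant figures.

Coriolis parameter at 65°S:
f = 2Ω sin φ = 2 × 7.29×10⁻⁵ × sin 65° = 1.32×10⁻⁴ s⁻¹
In the Southern Hemisphere f is negative: f = −1.32×10⁻⁴ s⁻¹.
Component geostrophic relations (x east, y north):
u_g = −(1/(fρ)) ∂P/∂y,  v_g = (1/(fρ)) ∂P/∂x
u_g = −(1.3×10⁻³)/(−1.32×10⁻⁴ × 1.18) = 8.34 m/s;  v_g = (2.1×10⁻³)/(−1.32×10⁻⁴ × 1.18) = −13.5 m/s
|V_g| = √(u_g² + v_g²) = 15.8 m/s

15.8 m/s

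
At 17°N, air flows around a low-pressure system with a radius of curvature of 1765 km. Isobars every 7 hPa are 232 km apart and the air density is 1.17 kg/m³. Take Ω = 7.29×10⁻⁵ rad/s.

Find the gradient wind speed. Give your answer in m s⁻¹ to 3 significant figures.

Coriolis parameter at 17°N:
f = 2Ω sin φ = 2 × 7.29×10⁻⁵ × sin 17° = 4.26×10⁻⁵ s⁻¹
Pressure gradient: |∂P/∂n| = 700 Pa / 232000 m = 3.02×10⁻³ Pa/m
Geostrophic speed: V_g = |∂P/∂n|/(fρ) = 3.02×10⁻³/(4.26×10⁻⁵ × 1.17) = 60.5 m/s
Around a low, centrifugal force acts outward with Coriolis, so pressure-gradient force balances both:
(1/ρ)|∂P/∂n| = fV + V²/R  →  V² + fR·V − fR·V_g = 0
With fR = 4.26×10⁻⁵ × 1765×10³ m = 75.2 m/s:
V = [−fR + √((fR)² + 4 fR V_g)]/2 = [−75.2 + √(75.2² + 4×75.2×60.5)]/2 = 39.6 m/s
Subgeostrophic (V < V_g = 60.5 m/s), as expected around a low.

39.6 m s⁻¹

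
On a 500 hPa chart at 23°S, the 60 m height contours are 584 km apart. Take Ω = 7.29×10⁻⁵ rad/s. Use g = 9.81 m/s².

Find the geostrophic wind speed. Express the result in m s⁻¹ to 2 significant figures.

Coriolis parameter at 23°S:
f = 2Ω sin φ = 2 × 7.29×10⁻⁵ × sin 23° = 5.70×10⁻⁵ s⁻¹
Height gradient: |∂Z/∂n| = 60 m / 584000 m = 1.03×10⁻⁴
On a pressure surface, geostrophic balance gives V_g = (g/f)|∂Z/∂n|:
V_g = 9.81 × 1.03×10⁻⁴ / 5.70×10⁻⁵ = 17.7 m/s

18 m s⁻¹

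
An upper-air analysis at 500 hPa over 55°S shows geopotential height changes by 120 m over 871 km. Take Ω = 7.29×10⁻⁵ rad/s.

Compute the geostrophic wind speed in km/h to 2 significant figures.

41 km/h

Coriolis parameter at 55°S:
f = 2Ω sin φ = 2 × 7.29×10⁻⁵ × sin 55° = 1.19×10⁻⁴ s⁻¹
Height gradient: |∂Z/∂n| = 120 m / 871000 m = 1.38×10⁻⁴
On a pressure surface, geostrophic balance gives V_g = (g/f)|∂Z/∂n|:
V_g = 9.81 × 1.38×10⁻⁴ / 1.19×10⁻⁴ = 11.3 m/s
Converting: 11.3 m/s × 3.6 = 41 km/h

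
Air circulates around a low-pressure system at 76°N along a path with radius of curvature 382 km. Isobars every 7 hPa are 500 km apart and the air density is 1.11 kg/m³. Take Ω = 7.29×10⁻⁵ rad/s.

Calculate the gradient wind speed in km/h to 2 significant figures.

28 km/h

Coriolis parameter at 76°N:
f = 2Ω sin φ = 2 × 7.29×10⁻⁵ × sin 76° = 1.41×10⁻⁴ s⁻¹
Pressure gradient: |∂P/∂n| = 700 Pa / 500000 m = 1.40×10⁻³ Pa/m
Geostrophic speed: V_g = |∂P/∂n|/(fρ) = 1.40×10⁻³/(1.41×10⁻⁴ × 1.11) = 8.92 m/s
Around a low, centrifugal force acts outward with Coriolis, so pressure-gradient force balances both:
(1/ρ)|∂P/∂n| = fV + V²/R  →  V² + fR·V − fR·V_g = 0
With fR = 1.41×10⁻⁴ × 382×10³ m = 54.0 m/s:
V = [−fR + √((fR)² + 4 fR V_g)]/2 = [−54.0 + √(54.0² + 4×54.0×8.92)]/2 = 7.79 m/s
Subgeostrophic (V < V_g = 8.92 m/s), as expected around a low.
Converting: 7.79 m/s × 3.6 = 28 km/h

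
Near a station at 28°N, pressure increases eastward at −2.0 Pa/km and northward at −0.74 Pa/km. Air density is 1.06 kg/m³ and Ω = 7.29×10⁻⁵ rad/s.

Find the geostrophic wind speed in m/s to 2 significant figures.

Coriolis parameter at 28°N:
f = 2Ω sin φ = 2 × 7.29×10⁻⁵ × sin 28° = 6.84×10⁻⁵ s⁻¹
Component geostrophic relations (x east, y north):
u_g = −(1/(fρ)) ∂P/∂y,  v_g = (1/(fρ)) ∂P/∂x
u_g = −(−0.74×10⁻³)/(6.84×10⁻⁵ × 1.06) = 10.2 m/s;  v_g = (−2.0×10⁻³)/(6.84×10⁻⁵ × 1.06) = −27.6 m/s
|V_g| = √(u_g² + v_g²) = 29.4 m/s

29 m/s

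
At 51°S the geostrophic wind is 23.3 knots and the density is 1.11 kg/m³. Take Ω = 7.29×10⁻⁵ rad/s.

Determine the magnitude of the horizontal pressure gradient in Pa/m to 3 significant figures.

1.51×10⁻³ Pa/m

Coriolis parameter at 51°S:
f = 2Ω sin φ = 2 × 7.29×10⁻⁵ × sin 51° = 1.13×10⁻⁴ s⁻¹
Wind speed in SI: 23.3 knots = 12.0 m/s
Geostrophic balance rearranged: |∂P/∂n| = f ρ V_g
|∂P/∂n| = 1.13×10⁻⁴ × 1.11 × 12.0 = 1.51×10⁻³ Pa/m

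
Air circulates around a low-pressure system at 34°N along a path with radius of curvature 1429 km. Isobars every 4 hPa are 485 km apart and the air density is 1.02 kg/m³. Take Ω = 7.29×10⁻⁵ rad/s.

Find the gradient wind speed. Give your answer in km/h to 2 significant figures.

33 km/h

Coriolis parameter at 34°N:
f = 2Ω sin φ = 2 × 7.29×10⁻⁵ × sin 34° = 8.15×10⁻⁵ s⁻¹
Pressure gradient: |∂P/∂n| = 400 Pa / 485000 m = 8.25×10⁻⁴ Pa/m
Geostrophic speed: V_g = |∂P/∂n|/(fρ) = 8.25×10⁻⁴/(8.15×10⁻⁵ × 1.02) = 9.92 m/s
Around a low, centrifugal force acts outward with Coriolis, so pressure-gradient force balances both:
(1/ρ)|∂P/∂n| = fV + V²/R  →  V² + fR·V − fR·V_g = 0
With fR = 8.15×10⁻⁵ × 1429×10³ m = 117 m/s:
V = [−fR + √((fR)² + 4 fR V_g)]/2 = [−117 + √(117² + 4×117×9.92)]/2 = 9.19 m/s
Subgeostrophic (V < V_g = 9.92 m/s), as expected around a low.
Converting: 9.19 m/s × 3.6 = 33 km/h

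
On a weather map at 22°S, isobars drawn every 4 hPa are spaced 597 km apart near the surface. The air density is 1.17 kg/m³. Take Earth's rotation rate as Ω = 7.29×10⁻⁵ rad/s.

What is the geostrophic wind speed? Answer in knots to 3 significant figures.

Coriolis parameter at 22°S:
f = 2Ω sin φ = 2 × 7.29×10⁻⁵ × sin 22° = 5.46×10⁻⁵ s⁻¹
Pressure gradient: |∂P/∂n| = 400 Pa / 597000 m = 6.70×10⁻⁴ Pa/m
Geostrophic balance (pressure-gradient force = Coriolis force):
V_g = (1/(fρ)) |∂P/∂n| = 6.70×10⁻⁴ / (5.46×10⁻⁵ × 1.17) = 10.5 m/s
Converting: 10.5 m/s × 1.944 = 20.4 knots

20.4 knots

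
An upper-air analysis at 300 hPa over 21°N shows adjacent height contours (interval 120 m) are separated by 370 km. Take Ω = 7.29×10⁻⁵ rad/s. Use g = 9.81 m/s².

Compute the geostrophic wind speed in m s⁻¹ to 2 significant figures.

Coriolis parameter at 21°N:
f = 2Ω sin φ = 2 × 7.29×10⁻⁵ × sin 21° = 5.23×10⁻⁵ s⁻¹
Height gradient: |∂Z/∂n| = 120 m / 370000 m = 3.24×10⁻⁴
On a pressure surface, geostrophic balance gives V_g = (g/f)|∂Z/∂n|:
V_g = 9.81 × 3.24×10⁻⁴ / 5.23×10⁻⁵ = 60.9 m/s

61 m s⁻¹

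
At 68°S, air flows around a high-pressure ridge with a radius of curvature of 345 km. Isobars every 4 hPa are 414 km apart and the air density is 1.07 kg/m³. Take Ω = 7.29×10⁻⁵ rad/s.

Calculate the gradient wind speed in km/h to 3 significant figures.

29.1 km/h

Coriolis parameter at 68°S:
f = 2Ω sin φ = 2 × 7.29×10⁻⁵ × sin 68° = 1.35×10⁻⁴ s⁻¹
Pressure gradient: |∂P/∂n| = 400 Pa / 414000 m = 9.66×10⁻⁴ Pa/m
Geostrophic speed: V_g = |∂P/∂n|/(fρ) = 9.66×10⁻⁴/(1.35×10⁻⁴ × 1.07) = 6.68 m/s
Around a high, pressure-gradient force acts outward with centrifugal, so Coriolis balances both:
fV = (1/ρ)|∂P/∂n| + V²/R  →  V² − fR·V + fR·V_g = 0
With fR = 1.35×10⁻⁴ × 345×10³ m = 46.6 m/s:
V = [fR − √((fR)² − 4 fR V_g)]/2 = [46.6 − √(46.6² − 4×46.6×6.68)]/2 = 8.08 m/s
Supergeostrophic (V > V_g = 6.68 m/s), as expected around a high.
Converting: 8.08 m/s × 3.6 = 29.1 km/h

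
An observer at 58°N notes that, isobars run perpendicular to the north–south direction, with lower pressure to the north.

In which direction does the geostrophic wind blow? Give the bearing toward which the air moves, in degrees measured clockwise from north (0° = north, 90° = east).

090°

The pressure-gradient force points toward the north (bearing 000°).
Geostrophic balance: in the Northern Hemisphere the Coriolis force deflects motion to the right, so the geostrophic wind blows 90° to the right of the pressure-gradient force (low pressure on the left).
Rotating 000° by 90° clockwise gives 090° — the wind blows toward the east.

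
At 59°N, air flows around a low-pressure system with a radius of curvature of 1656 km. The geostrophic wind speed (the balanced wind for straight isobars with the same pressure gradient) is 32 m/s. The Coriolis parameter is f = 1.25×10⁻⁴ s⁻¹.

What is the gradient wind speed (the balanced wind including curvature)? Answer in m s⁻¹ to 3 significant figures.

Around a low, centrifugal force acts outward with Coriolis, so pressure-gradient force balances both:
(1/ρ)|∂P/∂n| = fV + V²/R  →  V² + fR·V − fR·V_g = 0
With fR = 1.25×10⁻⁴ × 1656×10³ m = 207 m/s:
V = [−fR + √((fR)² + 4 fR V_g)]/2 = [−207 + √(207² + 4×207×32)]/2 = 28.2 m/s
Subgeostrophic (V < V_g = 32 m/s), as expected around a low.

28.2 m s⁻¹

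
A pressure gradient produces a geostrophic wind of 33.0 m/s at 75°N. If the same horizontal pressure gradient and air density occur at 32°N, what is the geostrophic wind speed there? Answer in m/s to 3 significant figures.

With the same pressure gradient and density, V_g ∝ 1/f ∝ 1/sin φ.
V₂ = V₁ · sin φ₁ / sin φ₂ = 33.0 × sin 75° / sin 32°
V₂ = 33.0 × 0.9659/0.5299 = 60.2 m/s

60.2 m/s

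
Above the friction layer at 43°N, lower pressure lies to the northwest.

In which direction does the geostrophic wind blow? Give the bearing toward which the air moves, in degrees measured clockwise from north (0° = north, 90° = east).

The pressure-gradient force points toward the northwest (bearing 315°).
Geostrophic balance: in the Northern Hemisphere the Coriolis force deflects motion to the right, so the geostrophic wind blows 90° to the right of the pressure-gradient force (low pressure on the left).
Rotating 315° by 90° clockwise gives 045° — the wind blows toward the northeast.

045°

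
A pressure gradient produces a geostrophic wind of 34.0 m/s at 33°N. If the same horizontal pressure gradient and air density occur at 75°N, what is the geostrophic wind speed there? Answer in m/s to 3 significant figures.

With the same pressure gradient and density, V_g ∝ 1/f ∝ 1/sin φ.
V₂ = V₁ · sin φ₁ / sin φ₂ = 34.0 × sin 33° / sin 75°
V₂ = 34.0 × 0.5446/0.9659 = 19.2 m/s

19.2 m/s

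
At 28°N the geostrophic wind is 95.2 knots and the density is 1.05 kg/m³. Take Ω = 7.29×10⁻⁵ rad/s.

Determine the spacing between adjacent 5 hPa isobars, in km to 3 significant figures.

142 km

Coriolis parameter at 28°N:
f = 2Ω sin φ = 2 × 7.29×10⁻⁵ × sin 28° = 6.84×10⁻⁵ s⁻¹
Wind speed in SI: 95.2 knots = 49.0 m/s
Geostrophic balance rearranged: |∂P/∂n| = f ρ V_g
|∂P/∂n| = 6.84×10⁻⁵ × 1.05 × 49.0 = 3.52×10⁻³ Pa/m
Isobar spacing: Δn = ΔP/|∂P/∂n| = 500 Pa / 3.52×10⁻³ Pa/m = 142049 m ≈ 142 km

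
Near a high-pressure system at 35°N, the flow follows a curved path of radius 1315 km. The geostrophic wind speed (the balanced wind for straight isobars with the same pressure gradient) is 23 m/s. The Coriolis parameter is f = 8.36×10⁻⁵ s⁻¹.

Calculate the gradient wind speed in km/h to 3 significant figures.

Around a high, pressure-gradient force acts outward with centrifugal, so Coriolis balances both:
fV = (1/ρ)|∂P/∂n| + V²/R  →  V² − fR·V + fR·V_g = 0
With fR = 8.36×10⁻⁵ × 1315×10³ m = 110 m/s:
V = [fR − √((fR)² − 4 fR V_g)]/2 = [110 − √(110² − 4×110×23)]/2 = 32.8 m/s
Supergeostrophic (V > V_g = 23 m/s), as expected around a high.
Converting: 32.8 m/s × 3.6 = 118 km/h

118 km/h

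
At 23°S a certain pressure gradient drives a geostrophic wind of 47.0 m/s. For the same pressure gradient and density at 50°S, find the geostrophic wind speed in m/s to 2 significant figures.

With the same pressure gradient and density, V_g ∝ 1/f ∝ 1/sin φ.
V₂ = V₁ · sin φ₁ / sin φ₂ = 47.0 × sin 23° / sin 50°
V₂ = 47.0 × 0.3907/0.7660 = 24 m/s

24 m/s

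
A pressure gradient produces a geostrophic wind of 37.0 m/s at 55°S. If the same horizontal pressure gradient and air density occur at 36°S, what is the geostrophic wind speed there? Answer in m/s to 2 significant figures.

52 m/s

With the same pressure gradient and density, V_g ∝ 1/f ∝ 1/sin φ.
V₂ = V₁ · sin φ₁ / sin φ₂ = 37.0 × sin 55° / sin 36°
V₂ = 37.0 × 0.8192/0.5878 = 52 m/s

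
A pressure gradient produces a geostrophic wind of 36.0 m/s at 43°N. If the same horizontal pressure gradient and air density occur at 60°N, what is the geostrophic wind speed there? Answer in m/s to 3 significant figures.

With the same pressure gradient and density, V_g ∝ 1/f ∝ 1/sin φ.
V₂ = V₁ · sin φ₁ / sin φ₂ = 36.0 × sin 43° / sin 60°
V₂ = 36.0 × 0.6820/0.8660 = 28.4 m/s

28.4 m/s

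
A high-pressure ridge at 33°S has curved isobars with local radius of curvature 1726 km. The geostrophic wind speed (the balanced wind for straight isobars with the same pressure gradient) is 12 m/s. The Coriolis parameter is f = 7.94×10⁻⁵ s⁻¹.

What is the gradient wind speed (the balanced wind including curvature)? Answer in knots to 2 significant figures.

26 knots

Around a high, pressure-gradient force acts outward with centrifugal, so Coriolis balances both:
fV = (1/ρ)|∂P/∂n| + V²/R  →  V² − fR·V + fR·V_g = 0
With fR = 7.94×10⁻⁵ × 1726×10³ m = 137 m/s:
V = [fR − √((fR)² − 4 fR V_g)]/2 = [137 − √(137² − 4×137×12)]/2 = 13.3 m/s
Supergeostrophic (V > V_g = 12 m/s), as expected around a high.
Converting: 13.3 m/s × 1.944 = 26 knots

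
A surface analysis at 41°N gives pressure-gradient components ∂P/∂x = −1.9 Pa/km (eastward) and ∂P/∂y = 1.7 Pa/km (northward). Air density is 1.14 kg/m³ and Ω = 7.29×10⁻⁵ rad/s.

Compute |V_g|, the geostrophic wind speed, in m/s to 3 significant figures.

23.4 m/s

Coriolis parameter at 41°N:
f = 2Ω sin φ = 2 × 7.29×10⁻⁵ × sin 41° = 9.57×10⁻⁵ s⁻¹
Component geostrophic relations (x east, y north):
u_g = −(1/(fρ)) ∂P/∂y,  v_g = (1/(fρ)) ∂P/∂x
u_g = −(1.7×10⁻³)/(9.57×10⁻⁵ × 1.14) = −15.6 m/s;  v_g = (−1.9×10⁻³)/(9.57×10⁻⁵ × 1.14) = −17.4 m/s
|V_g| = √(u_g² + v_g²) = 23.4 m/s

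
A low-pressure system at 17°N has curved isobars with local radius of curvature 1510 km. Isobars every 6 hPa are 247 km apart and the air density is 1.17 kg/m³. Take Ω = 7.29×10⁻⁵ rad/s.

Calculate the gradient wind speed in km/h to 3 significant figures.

Coriolis parameter at 17°N:
f = 2Ω sin φ = 2 × 7.29×10⁻⁵ × sin 17° = 4.26×10⁻⁵ s⁻¹
Pressure gradient: |∂P/∂n| = 600 Pa / 247000 m = 2.43×10⁻³ Pa/m
Geostrophic speed: V_g = |∂P/∂n|/(fρ) = 2.43×10⁻³/(4.26×10⁻⁵ × 1.17) = 48.7 m/s
Around a low, centrifugal force acts outward with Coriolis, so pressure-gradient force balances both:
(1/ρ)|∂P/∂n| = fV + V²/R  →  V² + fR·V − fR·V_g = 0
With fR = 4.26×10⁻⁵ × 1510×10³ m = 64.4 m/s:
V = [−fR + √((fR)² + 4 fR V_g)]/2 = [−64.4 + √(64.4² + 4×64.4×48.7)]/2 = 32.4 m/s
Subgeostrophic (V < V_g = 48.7 m/s), as expected around a low.
Converting: 32.4 m/s × 3.6 = 117 km/h

117 km/h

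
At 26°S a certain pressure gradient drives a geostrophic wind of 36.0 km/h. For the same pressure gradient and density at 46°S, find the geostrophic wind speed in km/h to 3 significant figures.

21.9 km/h

With the same pressure gradient and density, V_g ∝ 1/f ∝ 1/sin φ.
V₂ = V₁ · sin φ₁ / sin φ₂ = 36.0 × sin 26° / sin 46°
V₂ = 36.0 × 0.4384/0.7193 = 21.9 km/h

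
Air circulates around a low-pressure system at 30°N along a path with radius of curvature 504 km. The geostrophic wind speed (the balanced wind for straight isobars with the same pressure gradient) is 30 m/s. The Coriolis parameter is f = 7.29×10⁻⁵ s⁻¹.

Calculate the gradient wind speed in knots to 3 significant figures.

Around a low, centrifugal force acts outward with Coriolis, so pressure-gradient force balances both:
(1/ρ)|∂P/∂n| = fV + V²/R  →  V² + fR·V − fR·V_g = 0
With fR = 7.29×10⁻⁵ × 504×10³ m = 36.7 m/s:
V = [−fR + √((fR)² + 4 fR V_g)]/2 = [−36.7 + √(36.7² + 4×36.7×30)]/2 = 19.6 m/s
Subgeostrophic (V < V_g = 30 m/s), as expected around a low.
Converting: 19.6 m/s × 1.944 = 38.0 knots

38.0 knots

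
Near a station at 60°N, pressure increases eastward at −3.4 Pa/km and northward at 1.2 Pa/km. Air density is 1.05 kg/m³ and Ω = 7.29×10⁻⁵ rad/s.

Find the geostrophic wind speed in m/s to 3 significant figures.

27.2 m/s

Coriolis parameter at 60°N:
f = 2Ω sin φ = 2 × 7.29×10⁻⁵ × sin 60° = 1.26×10⁻⁴ s⁻¹
Component geostrophic relations (x east, y north):
u_g = −(1/(fρ)) ∂P/∂y,  v_g = (1/(fρ)) ∂P/∂x
u_g = −(1.2×10⁻³)/(1.26×10⁻⁴ × 1.05) = −9.05 m/s;  v_g = (−3.4×10⁻³)/(1.26×10⁻⁴ × 1.05) = −25.6 m/s
|V_g| = √(u_g² + v_g²) = 27.2 m/s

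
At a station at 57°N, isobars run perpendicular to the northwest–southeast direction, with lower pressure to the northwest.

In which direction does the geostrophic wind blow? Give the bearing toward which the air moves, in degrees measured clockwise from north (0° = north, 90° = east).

The pressure-gradient force points toward the northwest (bearing 315°).
Geostrophic balance: in the Northern Hemisphere the Coriolis force deflects motion to the right, so the geostrophic wind blows 90° to the right of the pressure-gradient force (low pressure on the left).
Rotating 315° by 90° clockwise gives 045° — the wind blows toward the northeast.

045°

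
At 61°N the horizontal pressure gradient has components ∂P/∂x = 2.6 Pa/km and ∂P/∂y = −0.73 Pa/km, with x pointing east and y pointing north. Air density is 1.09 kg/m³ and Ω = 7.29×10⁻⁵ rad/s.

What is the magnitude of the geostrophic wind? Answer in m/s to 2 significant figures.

19 m/s

Coriolis parameter at 61°N:
f = 2Ω sin φ = 2 × 7.29×10⁻⁵ × sin 61° = 1.28×10⁻⁴ s⁻¹
Component geostrophic relations (x east, y north):
u_g = −(1/(fρ)) ∂P/∂y,  v_g = (1/(fρ)) ∂P/∂x
u_g = −(−0.73×10⁻³)/(1.28×10⁻⁴ × 1.09) = 5.25 m/s;  v_g = (2.6×10⁻³)/(1.28×10⁻⁴ × 1.09) = 18.7 m/s
|V_g| = √(u_g² + v_g²) = 19.4 m/s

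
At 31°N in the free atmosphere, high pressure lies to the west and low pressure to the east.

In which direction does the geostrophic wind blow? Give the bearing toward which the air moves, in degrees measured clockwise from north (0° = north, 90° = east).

180°

The pressure-gradient force points toward the east (bearing 090°).
Geostrophic balance: in the Northern Hemisphere the Coriolis force deflects motion to the right, so the geostrophic wind blows 90° to the right of the pressure-gradient force (low pressure on the left).
Rotating 090° by 90° clockwise gives 180° — the wind blows toward the south.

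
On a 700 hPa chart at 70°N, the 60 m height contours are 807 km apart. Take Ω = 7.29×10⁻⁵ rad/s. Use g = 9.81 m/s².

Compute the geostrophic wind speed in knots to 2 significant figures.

10 knots

Coriolis parameter at 70°N:
f = 2Ω sin φ = 2 × 7.29×10⁻⁵ × sin 70° = 1.37×10⁻⁴ s⁻¹
Height gradient: |∂Z/∂n| = 60 m / 807000 m = 7.43×10⁻⁵
On a pressure surface, geostrophic balance gives V_g = (g/f)|∂Z/∂n|:
V_g = 9.81 × 7.43×10⁻⁵ / 1.37×10⁻⁴ = 5.32 m/s
Converting: 5.32 m/s × 1.944 = 10 knots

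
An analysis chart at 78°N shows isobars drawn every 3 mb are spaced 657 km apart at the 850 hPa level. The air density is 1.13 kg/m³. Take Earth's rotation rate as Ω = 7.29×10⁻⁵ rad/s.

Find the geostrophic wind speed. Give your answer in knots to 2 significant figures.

5.5 knots

Coriolis parameter at 78°N:
f = 2Ω sin φ = 2 × 7.29×10⁻⁵ × sin 78° = 1.43×10⁻⁴ s⁻¹
Pressure gradient: |∂P/∂n| = 300 Pa / 657000 m = 4.57×10⁻⁴ Pa/m
Geostrophic balance (pressure-gradient force = Coriolis force):
V_g = (1/(fρ)) |∂P/∂n| = 4.57×10⁻⁴ / (1.43×10⁻⁴ × 1.13) = 2.83 m/s
Converting: 2.83 m/s × 1.944 = 5.5 knots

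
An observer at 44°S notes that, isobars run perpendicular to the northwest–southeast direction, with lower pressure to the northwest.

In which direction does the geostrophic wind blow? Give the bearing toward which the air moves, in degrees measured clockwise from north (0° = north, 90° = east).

225°

The pressure-gradient force points toward the northwest (bearing 315°).
Geostrophic balance: in the Southern Hemisphere the Coriolis force deflects motion to the left, so the geostrophic wind blows 90° to the left of the pressure-gradient force (low pressure on the right).
Rotating 315° by 90° counterclockwise gives 225° — the wind blows toward the southwest.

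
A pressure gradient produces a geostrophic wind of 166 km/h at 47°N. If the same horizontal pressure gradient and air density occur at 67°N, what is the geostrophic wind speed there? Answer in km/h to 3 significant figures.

132 km/h

With the same pressure gradient and density, V_g ∝ 1/f ∝ 1/sin φ.
V₂ = V₁ · sin φ₁ / sin φ₂ = 166 × sin 47° / sin 67°
V₂ = 166 × 0.7314/0.9205 = 132 km/h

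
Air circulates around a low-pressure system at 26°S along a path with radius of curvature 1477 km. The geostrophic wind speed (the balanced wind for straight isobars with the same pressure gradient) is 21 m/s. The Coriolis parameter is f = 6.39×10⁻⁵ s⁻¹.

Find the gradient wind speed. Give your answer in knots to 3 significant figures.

34.4 knots

Around a low, centrifugal force acts outward with Coriolis, so pressure-gradient force balances both:
(1/ρ)|∂P/∂n| = fV + V²/R  →  V² + fR·V − fR·V_g = 0
With fR = 6.39×10⁻⁵ × 1477×10³ m = 94.4 m/s:
V = [−fR + √((fR)² + 4 fR V_g)]/2 = [−94.4 + √(94.4² + 4×94.4×21)]/2 = 17.7 m/s
Subgeostrophic (V < V_g = 21 m/s), as expected around a low.
Converting: 17.7 m/s × 1.944 = 34.4 knots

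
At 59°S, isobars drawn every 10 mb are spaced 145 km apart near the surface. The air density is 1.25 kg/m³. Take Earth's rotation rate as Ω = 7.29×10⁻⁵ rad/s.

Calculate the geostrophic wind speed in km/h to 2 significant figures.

160 km/h

Coriolis parameter at 59°S:
f = 2Ω sin φ = 2 × 7.29×10⁻⁵ × sin 59° = 1.25×10⁻⁴ s⁻¹
Pressure gradient: |∂P/∂n| = 1000 Pa / 145000 m = 6.90×10⁻³ Pa/m
Geostrophic balance (pressure-gradient force = Coriolis force):
V_g = (1/(fρ)) |∂P/∂n| = 6.90×10⁻³ / (1.25×10⁻⁴ × 1.25) = 44.1 m/s
Converting: 44.1 m/s × 3.6 = 160 km/h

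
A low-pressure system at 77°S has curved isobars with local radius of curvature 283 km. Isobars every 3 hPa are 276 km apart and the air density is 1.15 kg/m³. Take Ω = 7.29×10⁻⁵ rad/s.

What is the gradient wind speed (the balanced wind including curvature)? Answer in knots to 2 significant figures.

Coriolis parameter at 77°S:
f = 2Ω sin φ = 2 × 7.29×10⁻⁵ × sin 77° = 1.42×10⁻⁴ s⁻¹
Pressure gradient: |∂P/∂n| = 300 Pa / 276000 m = 1.09×10⁻³ Pa/m
Geostrophic speed: V_g = |∂P/∂n|/(fρ) = 1.09×10⁻³/(1.42×10⁻⁴ × 1.15) = 6.65 m/s
Around a low, centrifugal force acts outward with Coriolis, so pressure-gradient force balances both:
(1/ρ)|∂P/∂n| = fV + V²/R  →  V² + fR·V − fR·V_g = 0
With fR = 1.42×10⁻⁴ × 283×10³ m = 40.2 m/s:
V = [−fR + √((fR)² + 4 fR V_g)]/2 = [−40.2 + √(40.2² + 4×40.2×6.65)]/2 = 5.81 m/s
Subgeostrophic (V < V_g = 6.65 m/s), as expected around a low.
Converting: 5.81 m/s × 1.944 = 11 knots

11 knots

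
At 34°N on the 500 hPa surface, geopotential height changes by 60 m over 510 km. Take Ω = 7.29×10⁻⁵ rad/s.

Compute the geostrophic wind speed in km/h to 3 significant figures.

Coriolis parameter at 34°N:
f = 2Ω sin φ = 2 × 7.29×10⁻⁵ × sin 34° = 8.15×10⁻⁵ s⁻¹
Height gradient: |∂Z/∂n| = 60 m / 510000 m = 1.18×10⁻⁴
On a pressure surface, geostrophic balance gives V_g = (g/f)|∂Z/∂n|:
V_g = 9.81 × 1.18×10⁻⁴ / 8.15×10⁻⁵ = 14.2 m/s
Converting: 14.2 m/s × 3.6 = 51.0 km/h

51.0 km/h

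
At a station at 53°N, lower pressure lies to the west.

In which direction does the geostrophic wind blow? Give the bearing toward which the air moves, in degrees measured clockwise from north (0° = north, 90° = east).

000°

The pressure-gradient force points toward the west (bearing 270°).
Geostrophic balance: in the Northern Hemisphere the Coriolis force deflects motion to the right, so the geostrophic wind blows 90° to the right of the pressure-gradient force (low pressure on the left).
Rotating 270° by 90° clockwise gives 000° — the wind blows toward the north.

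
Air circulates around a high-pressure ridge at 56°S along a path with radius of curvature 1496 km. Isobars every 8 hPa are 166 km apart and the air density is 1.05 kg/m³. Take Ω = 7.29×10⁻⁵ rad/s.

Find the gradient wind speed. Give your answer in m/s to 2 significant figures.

54 m/s

Coriolis parameter at 56°S:
f = 2Ω sin φ = 2 × 7.29×10⁻⁵ × sin 56° = 1.21×10⁻⁴ s⁻¹
Pressure gradient: |∂P/∂n| = 800 Pa / 166000 m = 4.82×10⁻³ Pa/m
Geostrophic speed: V_g = |∂P/∂n|/(fρ) = 4.82×10⁻³/(1.21×10⁻⁴ × 1.05) = 38.0 m/s
Around a high, pressure-gradient force acts outward with centrifugal, so Coriolis balances both:
fV = (1/ρ)|∂P/∂n| + V²/R  →  V² − fR·V + fR·V_g = 0
With fR = 1.21×10⁻⁴ × 1496×10³ m = 181 m/s:
V = [fR − √((fR)² − 4 fR V_g)]/2 = [181 − √(181² − 4×181×38)]/2 = 54.2 m/s
Supergeostrophic (V > V_g = 38 m/s), as expected around a high.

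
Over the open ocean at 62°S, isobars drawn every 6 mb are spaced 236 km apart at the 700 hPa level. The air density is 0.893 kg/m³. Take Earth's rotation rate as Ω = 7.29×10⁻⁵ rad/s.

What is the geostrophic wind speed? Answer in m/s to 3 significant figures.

Coriolis parameter at 62°S:
f = 2Ω sin φ = 2 × 7.29×10⁻⁵ × sin 62° = 1.29×10⁻⁴ s⁻¹
Pressure gradient: |∂P/∂n| = 600 Pa / 236000 m = 2.54×10⁻³ Pa/m
Geostrophic balance (pressure-gradient force = Coriolis force):
V_g = (1/(fρ)) |∂P/∂n| = 2.54×10⁻³ / (1.29×10⁻⁴ × 0.893) = 22.1 m/s

22.1 m/s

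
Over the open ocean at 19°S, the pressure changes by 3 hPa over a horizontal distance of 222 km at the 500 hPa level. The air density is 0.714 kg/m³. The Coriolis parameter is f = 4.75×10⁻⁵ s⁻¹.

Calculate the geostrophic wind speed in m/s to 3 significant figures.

Pressure gradient: |∂P/∂n| = 300 Pa / 222000 m = 1.35×10⁻³ Pa/m
Geostrophic balance (pressure-gradient force = Coriolis force):
V_g = (1/(fρ)) |∂P/∂n| = 1.35×10⁻³ / (4.75×10⁻⁵ × 0.714) = 39.8 m/s

39.8 m/s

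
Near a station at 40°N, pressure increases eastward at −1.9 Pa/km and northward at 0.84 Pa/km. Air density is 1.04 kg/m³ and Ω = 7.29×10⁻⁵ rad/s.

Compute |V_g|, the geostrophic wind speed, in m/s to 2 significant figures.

21 m/s

Coriolis parameter at 40°N:
f = 2Ω sin φ = 2 × 7.29×10⁻⁵ × sin 40° = 9.37×10⁻⁵ s⁻¹
Component geostrophic relations (x east, y north):
u_g = −(1/(fρ)) ∂P/∂y,  v_g = (1/(fρ)) ∂P/∂x
u_g = −(0.84×10⁻³)/(9.37×10⁻⁵ × 1.04) = −8.62 m/s;  v_g = (−1.9×10⁻³)/(9.37×10⁻⁵ × 1.04) = −19.5 m/s
|V_g| = √(u_g² + v_g²) = 21.3 m/s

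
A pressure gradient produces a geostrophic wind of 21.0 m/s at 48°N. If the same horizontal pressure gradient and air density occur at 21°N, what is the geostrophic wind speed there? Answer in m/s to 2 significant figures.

With the same pressure gradient and density, V_g ∝ 1/f ∝ 1/sin φ.
V₂ = V₁ · sin φ₁ / sin φ₂ = 21.0 × sin 48° / sin 21°
V₂ = 21.0 × 0.7431/0.3584 = 44 m/s

44 m/s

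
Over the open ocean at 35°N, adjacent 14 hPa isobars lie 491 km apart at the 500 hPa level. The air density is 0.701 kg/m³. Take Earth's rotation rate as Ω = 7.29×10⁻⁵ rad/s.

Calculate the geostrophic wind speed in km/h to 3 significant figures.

Coriolis parameter at 35°N:
f = 2Ω sin φ = 2 × 7.29×10⁻⁵ × sin 35° = 8.36×10⁻⁵ s⁻¹
Pressure gradient: |∂P/∂n| = 1400 Pa / 491000 m = 2.85×10⁻³ Pa/m
Geostrophic balance (pressure-gradient force = Coriolis force):
V_g = (1/(fρ)) |∂P/∂n| = 2.85×10⁻³ / (8.36×10⁻⁵ × 0.701) = 48.6 m/s
Converting: 48.6 m/s × 3.6 = 175 km/h

175 km/h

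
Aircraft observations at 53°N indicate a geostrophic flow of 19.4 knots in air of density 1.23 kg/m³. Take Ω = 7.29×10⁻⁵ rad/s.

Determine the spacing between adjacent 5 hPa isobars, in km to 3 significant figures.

350 km

Coriolis parameter at 53°N:
f = 2Ω sin φ = 2 × 7.29×10⁻⁵ × sin 53° = 1.16×10⁻⁴ s⁻¹
Wind speed in SI: 19.4 knots = 9.98 m/s
Geostrophic balance rearranged: |∂P/∂n| = f ρ V_g
|∂P/∂n| = 1.16×10⁻⁴ × 1.23 × 9.98 = 1.43×10⁻³ Pa/m
Isobar spacing: Δn = ΔP/|∂P/∂n| = 500 Pa / 1.43×10⁻³ Pa/m = 349799 m ≈ 350 km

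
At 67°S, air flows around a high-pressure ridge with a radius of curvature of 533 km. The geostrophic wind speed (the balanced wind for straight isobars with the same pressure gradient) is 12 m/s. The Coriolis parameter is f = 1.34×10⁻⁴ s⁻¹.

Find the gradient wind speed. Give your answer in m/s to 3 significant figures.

Around a high, pressure-gradient force acts outward with centrifugal, so Coriolis balances both:
fV = (1/ρ)|∂P/∂n| + V²/R  →  V² − fR·V + fR·V_g = 0
With fR = 1.34×10⁻⁴ × 533×10³ m = 71.4 m/s:
V = [fR − √((fR)² − 4 fR V_g)]/2 = [71.4 − √(71.4² − 4×71.4×12)]/2 = 15.3 m/s
Supergeostrophic (V > V_g = 12 m/s), as expected around a high.

15.3 m/s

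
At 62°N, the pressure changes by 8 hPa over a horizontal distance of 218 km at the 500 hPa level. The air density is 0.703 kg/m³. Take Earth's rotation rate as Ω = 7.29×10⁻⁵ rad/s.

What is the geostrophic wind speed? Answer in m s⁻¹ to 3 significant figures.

40.5 m s⁻¹

Coriolis parameter at 62°N:
f = 2Ω sin φ = 2 × 7.29×10⁻⁵ × sin 62° = 1.29×10⁻⁴ s⁻¹
Pressure gradient: |∂P/∂n| = 800 Pa / 218000 m = 3.67×10⁻³ Pa/m
Geostrophic balance (pressure-gradient force = Coriolis force):
V_g = (1/(fρ)) |∂P/∂n| = 3.67×10⁻³ / (1.29×10⁻⁴ × 0.703) = 40.5 m/s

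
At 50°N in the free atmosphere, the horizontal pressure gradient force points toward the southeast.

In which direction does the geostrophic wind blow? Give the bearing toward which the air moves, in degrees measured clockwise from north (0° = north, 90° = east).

225°

The pressure-gradient force points toward the southeast (bearing 135°).
Geostrophic balance: in the Northern Hemisphere the Coriolis force deflects motion to the right, so the geostrophic wind blows 90° to the right of the pressure-gradient force (low pressure on the left).
Rotating 135° by 90° clockwise gives 225° — the wind blows toward the southwest.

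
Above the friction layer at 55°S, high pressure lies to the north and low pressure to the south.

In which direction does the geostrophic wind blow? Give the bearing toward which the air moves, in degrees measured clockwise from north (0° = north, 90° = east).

The pressure-gradient force points toward the south (bearing 180°).
Geostrophic balance: in the Southern Hemisphere the Coriolis force deflects motion to the left, so the geostrophic wind blows 90° to the left of the pressure-gradient force (low pressure on the right).
Rotating 180° by 90° counterclockwise gives 090° — the wind blows toward the east.

090°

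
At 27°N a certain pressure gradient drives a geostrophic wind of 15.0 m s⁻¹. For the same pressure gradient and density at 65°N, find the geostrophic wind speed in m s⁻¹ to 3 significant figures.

7.51 m s⁻¹

With the same pressure gradient and density, V_g ∝ 1/f ∝ 1/sin φ.
V₂ = V₁ · sin φ₁ / sin φ₂ = 15.0 × sin 27° / sin 65°
V₂ = 15.0 × 0.4540/0.9063 = 7.51 m s⁻¹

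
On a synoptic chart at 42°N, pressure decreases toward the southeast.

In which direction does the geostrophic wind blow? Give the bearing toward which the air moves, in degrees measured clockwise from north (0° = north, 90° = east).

225°

The pressure-gradient force points toward the southeast (bearing 135°).
Geostrophic balance: in the Northern Hemisphere the Coriolis force deflects motion to the right, so the geostrophic wind blows 90° to the right of the pressure-gradient force (low pressure on the left).
Rotating 135° by 90° clockwise gives 225° — the wind blows toward the southwest.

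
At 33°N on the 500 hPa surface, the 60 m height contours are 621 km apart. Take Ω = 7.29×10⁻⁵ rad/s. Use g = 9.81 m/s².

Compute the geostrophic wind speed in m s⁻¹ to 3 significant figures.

11.9 m s⁻¹

Coriolis parameter at 33°N:
f = 2Ω sin φ = 2 × 7.29×10⁻⁵ × sin 33° = 7.94×10⁻⁵ s⁻¹
Height gradient: |∂Z/∂n| = 60 m / 621000 m = 9.66×10⁻⁵
On a pressure surface, geostrophic balance gives V_g = (g/f)|∂Z/∂n|:
V_g = 9.81 × 9.66×10⁻⁵ / 7.94×10⁻⁵ = 11.9 m/s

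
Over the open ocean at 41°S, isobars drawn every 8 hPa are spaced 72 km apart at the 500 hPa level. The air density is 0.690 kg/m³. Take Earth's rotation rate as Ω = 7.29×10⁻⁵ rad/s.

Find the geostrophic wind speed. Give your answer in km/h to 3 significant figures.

606 km/h

Coriolis parameter at 41°S:
f = 2Ω sin φ = 2 × 7.29×10⁻⁵ × sin 41° = 9.57×10⁻⁵ s⁻¹
Pressure gradient: |∂P/∂n| = 800 Pa / 72000 m = 1.11×10⁻² Pa/m
Geostrophic balance (pressure-gradient force = Coriolis force):
V_g = (1/(fρ)) |∂P/∂n| = 1.11×10⁻² / (9.57×10⁻⁵ × 0.690) = 168 m/s
Converting: 168 m/s × 3.6 = 606 km/h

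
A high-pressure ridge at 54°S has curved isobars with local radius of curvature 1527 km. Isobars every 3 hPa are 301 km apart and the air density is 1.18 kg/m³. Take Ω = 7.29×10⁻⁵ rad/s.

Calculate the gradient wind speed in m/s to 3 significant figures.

7.47 m/s

Coriolis parameter at 54°S:
f = 2Ω sin φ = 2 × 7.29×10⁻⁵ × sin 54° = 1.18×10⁻⁴ s⁻¹
Pressure gradient: |∂P/∂n| = 300 Pa / 301000 m = 9.97×10⁻⁴ Pa/m
Geostrophic speed: V_g = |∂P/∂n|/(fρ) = 9.97×10⁻⁴/(1.18×10⁻⁴ × 1.18) = 7.16 m/s
Around a high, pressure-gradient force acts outward with centrifugal, so Coriolis balances both:
fV = (1/ρ)|∂P/∂n| + V²/R  →  V² − fR·V + fR·V_g = 0
With fR = 1.18×10⁻⁴ × 1527×10³ m = 180 m/s:
V = [fR − √((fR)² − 4 fR V_g)]/2 = [180 − √(180² − 4×180×7.16)]/2 = 7.47 m/s
Supergeostrophic (V > V_g = 7.16 m/s), as expected around a high.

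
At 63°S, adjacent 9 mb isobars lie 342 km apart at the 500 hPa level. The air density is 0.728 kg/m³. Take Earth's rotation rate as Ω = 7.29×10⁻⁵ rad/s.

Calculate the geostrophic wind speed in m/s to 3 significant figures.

27.8 m/s

Coriolis parameter at 63°S:
f = 2Ω sin φ = 2 × 7.29×10⁻⁵ × sin 63° = 1.30×10⁻⁴ s⁻¹
Pressure gradient: |∂P/∂n| = 900 Pa / 342000 m = 2.63×10⁻³ Pa/m
Geostrophic balance (pressure-gradient force = Coriolis force):
V_g = (1/(fρ)) |∂P/∂n| = 2.63×10⁻³ / (1.30×10⁻⁴ × 0.728) = 27.8 m/s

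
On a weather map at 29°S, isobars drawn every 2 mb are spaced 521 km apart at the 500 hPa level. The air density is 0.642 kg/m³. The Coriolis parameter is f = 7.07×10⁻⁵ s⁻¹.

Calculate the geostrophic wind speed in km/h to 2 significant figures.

30 km/h

Pressure gradient: |∂P/∂n| = 200 Pa / 521000 m = 3.84×10⁻⁴ Pa/m
Geostrophic balance (pressure-gradient force = Coriolis force):
V_g = (1/(fρ)) |∂P/∂n| = 3.84×10⁻⁴ / (7.07×10⁻⁵ × 0.642) = 8.46 m/s
Converting: 8.46 m/s × 3.6 = 30 km/h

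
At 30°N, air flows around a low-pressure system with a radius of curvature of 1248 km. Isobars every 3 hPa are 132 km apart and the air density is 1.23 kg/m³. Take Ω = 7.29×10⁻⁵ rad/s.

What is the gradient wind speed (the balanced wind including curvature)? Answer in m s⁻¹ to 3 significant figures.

20.7 m s⁻¹

Coriolis parameter at 30°N:
f = 2Ω sin φ = 2 × 7.29×10⁻⁵ × sin 30° = 7.29×10⁻⁵ s⁻¹
Pressure gradient: |∂P/∂n| = 300 Pa / 132000 m = 2.27×10⁻³ Pa/m
Geostrophic speed: V_g = |∂P/∂n|/(fρ) = 2.27×10⁻³/(7.29×10⁻⁵ × 1.23) = 25.3 m/s
Around a low, centrifugal force acts outward with Coriolis, so pressure-gradient force balances both:
(1/ρ)|∂P/∂n| = fV + V²/R  →  V² + fR·V − fR·V_g = 0
With fR = 7.29×10⁻⁵ × 1248×10³ m = 91.0 m/s:
V = [−fR + √((fR)² + 4 fR V_g)]/2 = [−91.0 + √(91.0² + 4×91.0×25.3)]/2 = 20.7 m/s
Subgeostrophic (V < V_g = 25.3 m/s), as expected around a low.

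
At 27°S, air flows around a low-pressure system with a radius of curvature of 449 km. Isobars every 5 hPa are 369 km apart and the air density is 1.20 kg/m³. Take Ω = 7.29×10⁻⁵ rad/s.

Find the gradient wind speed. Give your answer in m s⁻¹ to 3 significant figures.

Coriolis parameter at 27°S:
f = 2Ω sin φ = 2 × 7.29×10⁻⁵ × sin 27° = 6.62×10⁻⁵ s⁻¹
Pressure gradient: |∂P/∂n| = 500 Pa / 369000 m = 1.36×10⁻³ Pa/m
Geostrophic speed: V_g = |∂P/∂n|/(fρ) = 1.36×10⁻³/(6.62×10⁻⁵ × 1.20) = 17.1 m/s
Around a low, centrifugal force acts outward with Coriolis, so pressure-gradient force balances both:
(1/ρ)|∂P/∂n| = fV + V²/R  →  V² + fR·V − fR·V_g = 0
With fR = 6.62×10⁻⁵ × 449×10³ m = 29.7 m/s:
V = [−fR + √((fR)² + 4 fR V_g)]/2 = [−29.7 + √(29.7² + 4×29.7×17.1)]/2 = 12.1 m/s
Subgeostrophic (V < V_g = 17.1 m/s), as expected around a low.

12.1 m s⁻¹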